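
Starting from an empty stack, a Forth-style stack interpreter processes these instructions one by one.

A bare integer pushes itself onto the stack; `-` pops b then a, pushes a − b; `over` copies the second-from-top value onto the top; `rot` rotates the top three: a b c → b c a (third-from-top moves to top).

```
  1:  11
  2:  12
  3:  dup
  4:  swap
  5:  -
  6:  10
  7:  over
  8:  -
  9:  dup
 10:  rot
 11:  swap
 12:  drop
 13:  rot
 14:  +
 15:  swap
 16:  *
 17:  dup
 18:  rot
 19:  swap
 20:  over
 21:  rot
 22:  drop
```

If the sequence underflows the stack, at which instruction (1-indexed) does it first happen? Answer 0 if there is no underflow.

11    11
12    11 12
dup   11 12 12
swap  11 12 12
-     11 0
10    11 0 10
over  11 0 10 0
-     11 0 10
dup   11 0 10 10
rot   11 10 10 0
swap  11 10 0 10
drop  11 10 0
rot   10 0 11
+     10 11
swap  11 10
*     110
dup   110 110
rot  — needs 3 operands, stack has 2 → underflow

18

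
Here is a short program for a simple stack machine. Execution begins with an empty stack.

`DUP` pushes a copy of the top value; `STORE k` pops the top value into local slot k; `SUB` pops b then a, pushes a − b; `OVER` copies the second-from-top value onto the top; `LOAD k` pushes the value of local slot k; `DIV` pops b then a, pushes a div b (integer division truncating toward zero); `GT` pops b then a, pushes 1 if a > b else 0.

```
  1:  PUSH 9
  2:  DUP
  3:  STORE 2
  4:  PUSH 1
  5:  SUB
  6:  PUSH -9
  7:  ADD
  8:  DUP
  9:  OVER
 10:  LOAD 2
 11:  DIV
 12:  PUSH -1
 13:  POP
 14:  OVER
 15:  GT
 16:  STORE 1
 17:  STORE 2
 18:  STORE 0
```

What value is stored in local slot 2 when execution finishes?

-1

PUSH 9  → 9
DUP     → 9 9
STORE 2 → 9
PUSH 1  → 9 1
SUB     → 8
PUSH -9 → 8 -9
ADD     → -1
DUP     → -1 -1
OVER    → -1 -1 -1
LOAD 2  → -1 -1 -1 9
DIV     → -1 -1 0
PUSH -1 → -1 -1 0 -1
POP     → -1 -1 0
OVER    → -1 -1 0 -1
GT      → -1 -1 1
STORE 1 → -1 -1
STORE 2 → -1
STORE 0 → (empty)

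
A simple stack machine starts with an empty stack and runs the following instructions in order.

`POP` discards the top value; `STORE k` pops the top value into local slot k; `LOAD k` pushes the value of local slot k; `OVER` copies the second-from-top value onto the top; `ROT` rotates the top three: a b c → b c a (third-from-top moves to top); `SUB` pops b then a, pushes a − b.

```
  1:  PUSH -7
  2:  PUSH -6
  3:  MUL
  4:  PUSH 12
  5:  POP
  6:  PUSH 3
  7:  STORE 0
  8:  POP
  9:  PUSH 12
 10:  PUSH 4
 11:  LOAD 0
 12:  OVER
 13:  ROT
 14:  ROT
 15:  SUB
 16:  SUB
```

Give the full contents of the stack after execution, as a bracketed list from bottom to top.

[12, 3]

PUSH -7  [-7]
PUSH -6  [-7, -6]
MUL      [42]
PUSH 12  [42, 12]
POP      [42]
PUSH 3   [42, 3]
STORE 0  [42]
POP      []
PUSH 12  [12]
PUSH 4   [12, 4]
LOAD 0   [12, 4, 3]
OVER     [12, 4, 3, 4]
ROT      [12, 3, 4, 4]
ROT      [12, 4, 4, 3]
SUB      [12, 4, 1]
SUB      [12, 3]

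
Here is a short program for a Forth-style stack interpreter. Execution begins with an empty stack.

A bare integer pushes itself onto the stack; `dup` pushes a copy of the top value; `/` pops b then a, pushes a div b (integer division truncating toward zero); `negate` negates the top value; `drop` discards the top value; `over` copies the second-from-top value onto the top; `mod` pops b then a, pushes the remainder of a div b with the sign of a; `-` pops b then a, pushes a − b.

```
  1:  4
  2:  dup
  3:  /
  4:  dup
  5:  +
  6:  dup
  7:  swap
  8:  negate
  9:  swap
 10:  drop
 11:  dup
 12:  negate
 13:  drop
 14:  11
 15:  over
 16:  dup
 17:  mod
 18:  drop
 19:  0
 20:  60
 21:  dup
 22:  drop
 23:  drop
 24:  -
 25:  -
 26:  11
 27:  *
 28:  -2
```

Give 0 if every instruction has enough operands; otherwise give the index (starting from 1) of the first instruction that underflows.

0

4       4
dup     4 4
/       1
dup     1 1
+       2
dup     2 2
swap    2 2
negate  2 -2
swap    -2 2
drop    -2
dup     -2 -2
negate  -2 2
drop    -2
11      -2 11
over    -2 11 -2
dup     -2 11 -2 -2
mod     -2 11 0
drop    -2 11
0       -2 11 0
60      -2 11 0 60
dup     -2 11 0 60 60
drop    -2 11 0 60
drop    -2 11 0
-       -2 11
-       -13
11      -13 11
*       -143
-2      -143 -2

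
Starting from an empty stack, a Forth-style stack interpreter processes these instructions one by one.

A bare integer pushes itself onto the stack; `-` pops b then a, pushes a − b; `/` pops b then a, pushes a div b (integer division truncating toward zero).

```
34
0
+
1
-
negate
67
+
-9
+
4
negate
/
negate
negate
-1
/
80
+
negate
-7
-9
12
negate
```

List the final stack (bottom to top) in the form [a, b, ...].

[-86, -7, -9, -12]

34     : [34]
0      : [34, 0]
+      : [34]
1      : [34, 1]
-      : [33]
negate : [-33]
67     : [-33, 67]
+      : [34]
-9     : [34, -9]
+      : [25]
4      : [25, 4]
negate : [25, -4]
/      : [-6]
negate : [6]
negate : [-6]
-1     : [-6, -1]
/      : [6]
80     : [6, 80]
+      : [86]
negate : [-86]
-7     : [-86, -7]
-9     : [-86, -7, -9]
12     : [-86, -7, -9, 12]
negate : [-86, -7, -9, -12]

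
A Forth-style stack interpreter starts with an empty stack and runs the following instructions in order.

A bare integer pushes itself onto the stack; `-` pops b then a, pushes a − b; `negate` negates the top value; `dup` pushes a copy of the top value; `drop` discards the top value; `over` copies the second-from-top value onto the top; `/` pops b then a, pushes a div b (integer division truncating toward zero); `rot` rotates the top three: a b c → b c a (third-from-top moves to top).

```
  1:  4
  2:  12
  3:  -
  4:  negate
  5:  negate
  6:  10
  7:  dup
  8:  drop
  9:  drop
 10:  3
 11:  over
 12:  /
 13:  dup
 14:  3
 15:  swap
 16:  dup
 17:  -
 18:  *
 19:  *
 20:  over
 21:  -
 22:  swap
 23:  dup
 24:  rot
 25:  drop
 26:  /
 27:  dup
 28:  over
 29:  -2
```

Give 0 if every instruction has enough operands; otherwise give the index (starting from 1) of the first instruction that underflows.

4       [4]
12      [4, 12]
-       [-8]
negate  [8]
negate  [-8]
10      [-8, 10]
dup     [-8, 10, 10]
drop    [-8, 10]
drop    [-8]
3       [-8, 3]
over    [-8, 3, -8]
/       [-8, 0]
dup     [-8, 0, 0]
3       [-8, 0, 0, 3]
swap    [-8, 0, 3, 0]
dup     [-8, 0, 3, 0, 0]
-       [-8, 0, 3, 0]
*       [-8, 0, 0]
*       [-8, 0]
over    [-8, 0, -8]
-       [-8, 8]
swap    [8, -8]
dup     [8, -8, -8]
rot     [-8, -8, 8]
drop    [-8, -8]
/       [1]
dup     [1, 1]
over    [1, 1, 1]
-2      [1, 1, 1, -2]

0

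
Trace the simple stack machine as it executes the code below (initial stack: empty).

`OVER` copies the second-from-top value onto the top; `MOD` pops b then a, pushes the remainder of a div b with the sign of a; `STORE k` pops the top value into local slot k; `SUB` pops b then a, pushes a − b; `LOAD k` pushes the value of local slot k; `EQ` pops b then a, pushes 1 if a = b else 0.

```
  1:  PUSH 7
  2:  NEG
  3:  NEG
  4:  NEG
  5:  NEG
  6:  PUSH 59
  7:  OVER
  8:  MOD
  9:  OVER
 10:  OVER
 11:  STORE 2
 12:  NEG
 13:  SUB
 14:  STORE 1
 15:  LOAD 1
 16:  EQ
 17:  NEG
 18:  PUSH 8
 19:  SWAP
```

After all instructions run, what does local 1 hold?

10

PUSH 7  : 7
NEG     : -7
NEG     : 7
NEG     : -7
NEG     : 7
PUSH 59 : 7 59
OVER    : 7 59 7
MOD     : 7 3
OVER    : 7 3 7
OVER    : 7 3 7 3
STORE 2 : 7 3 7
NEG     : 7 3 -7
SUB     : 7 10
STORE 1 : 7
LOAD 1  : 7 10
EQ      : 0
NEG     : 0
PUSH 8  : 0 8
SWAP    : 8 0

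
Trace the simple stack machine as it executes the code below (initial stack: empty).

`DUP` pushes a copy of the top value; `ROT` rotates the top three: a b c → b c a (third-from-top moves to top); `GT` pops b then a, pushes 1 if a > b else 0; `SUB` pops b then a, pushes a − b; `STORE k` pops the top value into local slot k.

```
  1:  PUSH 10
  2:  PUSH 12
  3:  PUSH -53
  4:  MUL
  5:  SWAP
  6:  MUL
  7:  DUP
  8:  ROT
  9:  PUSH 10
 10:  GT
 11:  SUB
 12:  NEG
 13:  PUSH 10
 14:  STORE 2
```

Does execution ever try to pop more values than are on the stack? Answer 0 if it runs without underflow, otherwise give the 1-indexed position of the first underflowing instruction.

8

PUSH 10  : [10]
PUSH 12  : [10, 12]
PUSH -53 : [10, 12, -53]
MUL      : [10, -636]
SWAP     : [-636, 10]
MUL      : [-6360]
DUP      : [-6360, -6360]
ROT  — needs 3 operands, stack has 2 → underflow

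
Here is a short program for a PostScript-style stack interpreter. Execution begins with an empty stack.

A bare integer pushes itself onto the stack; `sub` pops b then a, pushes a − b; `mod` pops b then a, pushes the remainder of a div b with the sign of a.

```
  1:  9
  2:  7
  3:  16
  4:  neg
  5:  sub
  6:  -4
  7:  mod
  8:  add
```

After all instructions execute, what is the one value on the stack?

12

9    9
7    9 7
16   9 7 16
neg  9 7 -16
sub  9 23
-4   9 23 -4
mod  9 3
add  12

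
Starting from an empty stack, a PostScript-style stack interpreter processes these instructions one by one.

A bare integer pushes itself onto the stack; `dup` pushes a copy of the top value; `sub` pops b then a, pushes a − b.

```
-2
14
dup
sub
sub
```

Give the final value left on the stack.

-2  → -2
14  → -2 14
dup → -2 14 14
sub → -2 0
sub → -2

-2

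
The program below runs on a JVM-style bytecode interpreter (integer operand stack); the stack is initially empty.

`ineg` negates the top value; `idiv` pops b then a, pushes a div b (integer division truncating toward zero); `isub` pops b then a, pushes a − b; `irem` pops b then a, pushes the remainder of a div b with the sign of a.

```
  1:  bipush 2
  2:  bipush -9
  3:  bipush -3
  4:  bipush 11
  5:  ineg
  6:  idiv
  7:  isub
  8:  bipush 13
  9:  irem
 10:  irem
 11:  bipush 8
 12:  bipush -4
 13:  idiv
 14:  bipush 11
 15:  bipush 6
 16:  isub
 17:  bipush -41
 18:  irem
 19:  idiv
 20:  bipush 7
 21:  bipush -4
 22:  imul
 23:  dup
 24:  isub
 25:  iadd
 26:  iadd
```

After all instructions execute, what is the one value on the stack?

2

bipush 2   : 2
bipush -9  : 2 -9
bipush -3  : 2 -9 -3
bipush 11  : 2 -9 -3 11
ineg       : 2 -9 -3 -11
idiv       : 2 -9 0
isub       : 2 -9
bipush 13  : 2 -9 13
irem       : 2 -9
irem       : 2
bipush 8   : 2 8
bipush -4  : 2 8 -4
idiv       : 2 -2
bipush 11  : 2 -2 11
bipush 6   : 2 -2 11 6
isub       : 2 -2 5
bipush -41 : 2 -2 5 -41
irem       : 2 -2 5
idiv       : 2 0
bipush 7   : 2 0 7
bipush -4  : 2 0 7 -4
imul       : 2 0 -28
dup        : 2 0 -28 -28
isub       : 2 0 0
iadd       : 2 0
iadd       : 2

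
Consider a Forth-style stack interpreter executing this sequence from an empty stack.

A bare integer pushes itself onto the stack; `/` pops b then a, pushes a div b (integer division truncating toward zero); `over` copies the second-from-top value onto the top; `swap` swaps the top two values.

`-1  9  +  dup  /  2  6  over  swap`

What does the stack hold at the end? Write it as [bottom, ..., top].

[1, 2, 2, 6]

-1    -1
9     -1 9
+     8
dup   8 8
/     1
2     1 2
6     1 2 6
over  1 2 6 2
swap  1 2 2 6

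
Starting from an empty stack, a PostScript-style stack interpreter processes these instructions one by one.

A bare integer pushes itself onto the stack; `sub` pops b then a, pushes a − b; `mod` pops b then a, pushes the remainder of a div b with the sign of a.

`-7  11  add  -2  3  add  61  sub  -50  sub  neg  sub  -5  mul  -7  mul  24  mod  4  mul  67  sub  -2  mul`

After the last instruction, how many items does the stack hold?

1

-7  -> -7
11  -> -7 11
add -> 4
-2  -> 4 -2
3   -> 4 -2 3
add -> 4 1
61  -> 4 1 61
sub -> 4 -60
-50 -> 4 -60 -50
sub -> 4 -10
neg -> 4 10
sub -> -6
-5  -> -6 -5
mul -> 30
-7  -> 30 -7
mul -> -210
24  -> -210 24
mod -> -18
4   -> -18 4
mul -> -72
67  -> -72 67
sub -> -139
-2  -> -139 -2
mul -> 278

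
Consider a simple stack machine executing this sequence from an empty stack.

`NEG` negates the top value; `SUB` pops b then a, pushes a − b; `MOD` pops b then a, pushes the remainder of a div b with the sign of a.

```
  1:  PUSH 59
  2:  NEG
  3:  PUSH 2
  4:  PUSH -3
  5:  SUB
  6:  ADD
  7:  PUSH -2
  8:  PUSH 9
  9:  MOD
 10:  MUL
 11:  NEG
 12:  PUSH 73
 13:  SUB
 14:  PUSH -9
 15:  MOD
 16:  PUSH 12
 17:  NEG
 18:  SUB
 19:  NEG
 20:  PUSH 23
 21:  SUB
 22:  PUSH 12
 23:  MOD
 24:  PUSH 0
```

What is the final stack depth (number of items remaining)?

2

PUSH 59 -> 59
NEG     -> -59
PUSH 2  -> -59 2
PUSH -3 -> -59 2 -3
SUB     -> -59 5
ADD     -> -54
PUSH -2 -> -54 -2
PUSH 9  -> -54 -2 9
MOD     -> -54 -2
MUL     -> 108
NEG     -> -108
PUSH 73 -> -108 73
SUB     -> -181
PUSH -9 -> -181 -9
MOD     -> -1
PUSH 12 -> -1 12
NEG     -> -1 -12
SUB     -> 11
NEG     -> -11
PUSH 23 -> -11 23
SUB     -> -34
PUSH 12 -> -34 12
MOD     -> -10
PUSH 0  -> -10 0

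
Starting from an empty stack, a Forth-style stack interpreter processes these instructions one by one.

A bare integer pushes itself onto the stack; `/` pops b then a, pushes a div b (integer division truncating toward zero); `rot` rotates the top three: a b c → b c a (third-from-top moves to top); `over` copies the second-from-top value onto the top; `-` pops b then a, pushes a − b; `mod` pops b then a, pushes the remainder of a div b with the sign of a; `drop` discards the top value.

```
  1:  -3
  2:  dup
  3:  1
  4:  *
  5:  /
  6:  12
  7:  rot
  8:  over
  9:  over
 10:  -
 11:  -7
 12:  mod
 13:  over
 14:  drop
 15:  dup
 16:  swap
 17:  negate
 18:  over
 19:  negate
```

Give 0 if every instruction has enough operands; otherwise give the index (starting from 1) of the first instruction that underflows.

7

-3   [-3]
dup  [-3, -3]
1    [-3, -3, 1]
*    [-3, -3]
/    [1]
12   [1, 12]
rot  — needs 3 operands, stack has 2 → underflow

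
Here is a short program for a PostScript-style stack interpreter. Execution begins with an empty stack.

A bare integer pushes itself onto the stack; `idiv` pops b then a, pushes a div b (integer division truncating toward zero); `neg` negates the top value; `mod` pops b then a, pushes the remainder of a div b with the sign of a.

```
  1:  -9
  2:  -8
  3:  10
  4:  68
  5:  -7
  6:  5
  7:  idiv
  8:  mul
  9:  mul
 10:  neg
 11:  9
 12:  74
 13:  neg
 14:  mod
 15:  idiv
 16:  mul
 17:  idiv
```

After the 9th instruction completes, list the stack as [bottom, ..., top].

[-9, -8, -680]

-9    [-9]
-8    [-9, -8]
10    [-9, -8, 10]
68    [-9, -8, 10, 68]
-7    [-9, -8, 10, 68, -7]
5     [-9, -8, 10, 68, -7, 5]
idiv  [-9, -8, 10, 68, -1]
mul   [-9, -8, 10, -68]
mul   [-9, -8, -680]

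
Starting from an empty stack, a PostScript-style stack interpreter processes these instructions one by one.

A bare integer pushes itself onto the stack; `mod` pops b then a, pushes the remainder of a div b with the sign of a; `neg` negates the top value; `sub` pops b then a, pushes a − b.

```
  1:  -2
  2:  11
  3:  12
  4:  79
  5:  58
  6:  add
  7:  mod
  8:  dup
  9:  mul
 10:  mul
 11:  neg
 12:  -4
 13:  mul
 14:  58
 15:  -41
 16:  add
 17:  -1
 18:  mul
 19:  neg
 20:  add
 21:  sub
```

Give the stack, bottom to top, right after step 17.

-2  → -2
11  → -2 11
12  → -2 11 12
79  → -2 11 12 79
58  → -2 11 12 79 58
add → -2 11 12 137
mod → -2 11 12
dup → -2 11 12 12
mul → -2 11 144
mul → -2 1584
neg → -2 -1584
-4  → -2 -1584 -4
mul → -2 6336
58  → -2 6336 58
-41 → -2 6336 58 -41
add → -2 6336 17
-1  → -2 6336 17 -1

[-2, 6336, 17, -1]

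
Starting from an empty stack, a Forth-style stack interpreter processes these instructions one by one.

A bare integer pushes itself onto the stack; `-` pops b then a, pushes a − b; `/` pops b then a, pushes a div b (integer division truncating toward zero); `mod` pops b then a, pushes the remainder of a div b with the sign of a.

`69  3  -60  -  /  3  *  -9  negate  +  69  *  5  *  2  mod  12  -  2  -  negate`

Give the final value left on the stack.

14

69      [69]
3       [69, 3]
-60     [69, 3, -60]
-       [69, 63]
/       [1]
3       [1, 3]
*       [3]
-9      [3, -9]
negate  [3, 9]
+       [12]
69      [12, 69]
*       [828]
5       [828, 5]
*       [4140]
2       [4140, 2]
mod     [0]
12      [0, 12]
-       [-12]
2       [-12, 2]
-       [-14]
negate  [14]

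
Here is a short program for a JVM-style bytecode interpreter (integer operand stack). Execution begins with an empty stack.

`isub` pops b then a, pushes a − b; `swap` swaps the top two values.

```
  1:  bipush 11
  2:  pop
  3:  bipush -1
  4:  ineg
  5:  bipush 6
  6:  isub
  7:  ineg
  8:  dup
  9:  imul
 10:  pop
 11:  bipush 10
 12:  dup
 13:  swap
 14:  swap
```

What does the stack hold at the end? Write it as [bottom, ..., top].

bipush 11 -> [11]
pop       -> []
bipush -1 -> [-1]
ineg      -> [1]
bipush 6  -> [1, 6]
isub      -> [-5]
ineg      -> [5]
dup       -> [5, 5]
imul      -> [25]
pop       -> []
bipush 10 -> [10]
dup       -> [10, 10]
swap      -> [10, 10]
swap      -> [10, 10]

[10, 10]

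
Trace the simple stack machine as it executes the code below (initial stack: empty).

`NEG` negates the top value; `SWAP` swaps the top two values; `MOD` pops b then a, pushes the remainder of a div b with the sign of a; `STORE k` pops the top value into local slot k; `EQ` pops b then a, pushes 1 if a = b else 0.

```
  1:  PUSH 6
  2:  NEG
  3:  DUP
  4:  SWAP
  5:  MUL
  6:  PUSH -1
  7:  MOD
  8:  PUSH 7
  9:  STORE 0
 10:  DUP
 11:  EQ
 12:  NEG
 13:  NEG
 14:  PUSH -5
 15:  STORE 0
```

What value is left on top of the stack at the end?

1

PUSH 6  -> [6]
NEG     -> [-6]
DUP     -> [-6, -6]
SWAP    -> [-6, -6]
MUL     -> [36]
PUSH -1 -> [36, -1]
MOD     -> [0]
PUSH 7  -> [0, 7]
STORE 0 -> [0]
DUP     -> [0, 0]
EQ      -> [1]
NEG     -> [-1]
NEG     -> [1]
PUSH -5 -> [1, -5]
STORE 0 -> [1]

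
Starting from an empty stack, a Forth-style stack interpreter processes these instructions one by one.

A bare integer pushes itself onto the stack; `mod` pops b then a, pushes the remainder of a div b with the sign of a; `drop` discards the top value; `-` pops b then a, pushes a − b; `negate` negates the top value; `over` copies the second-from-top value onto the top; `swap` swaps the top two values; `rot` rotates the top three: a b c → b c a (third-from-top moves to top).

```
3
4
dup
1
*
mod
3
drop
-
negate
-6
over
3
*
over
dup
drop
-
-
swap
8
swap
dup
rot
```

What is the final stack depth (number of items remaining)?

3      : 3
4      : 3 4
dup    : 3 4 4
1      : 3 4 4 1
*      : 3 4 4
mod    : 3 0
3      : 3 0 3
drop   : 3 0
-      : 3
negate : -3
-6     : -3 -6
over   : -3 -6 -3
3      : -3 -6 -3 3
*      : -3 -6 -9
over   : -3 -6 -9 -6
dup    : -3 -6 -9 -6 -6
drop   : -3 -6 -9 -6
-      : -3 -6 -3
-      : -3 -3
swap   : -3 -3
8      : -3 -3 8
swap   : -3 8 -3
dup    : -3 8 -3 -3
rot    : -3 -3 -3 8

4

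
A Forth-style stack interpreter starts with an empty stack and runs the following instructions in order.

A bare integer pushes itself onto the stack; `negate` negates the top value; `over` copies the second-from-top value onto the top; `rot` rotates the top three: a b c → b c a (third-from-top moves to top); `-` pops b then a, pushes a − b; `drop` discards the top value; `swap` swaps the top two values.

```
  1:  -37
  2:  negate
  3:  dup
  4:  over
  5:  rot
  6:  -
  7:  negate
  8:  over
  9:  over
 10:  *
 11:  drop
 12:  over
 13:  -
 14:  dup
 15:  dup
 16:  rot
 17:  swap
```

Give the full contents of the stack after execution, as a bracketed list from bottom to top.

-37    -> [-37]
negate -> [37]
dup    -> [37, 37]
over   -> [37, 37, 37]
rot    -> [37, 37, 37]
-      -> [37, 0]
negate -> [37, 0]
over   -> [37, 0, 37]
over   -> [37, 0, 37, 0]
*      -> [37, 0, 0]
drop   -> [37, 0]
over   -> [37, 0, 37]
-      -> [37, -37]
dup    -> [37, -37, -37]
dup    -> [37, -37, -37, -37]
rot    -> [37, -37, -37, -37]
swap   -> [37, -37, -37, -37]

[37, -37, -37, -37]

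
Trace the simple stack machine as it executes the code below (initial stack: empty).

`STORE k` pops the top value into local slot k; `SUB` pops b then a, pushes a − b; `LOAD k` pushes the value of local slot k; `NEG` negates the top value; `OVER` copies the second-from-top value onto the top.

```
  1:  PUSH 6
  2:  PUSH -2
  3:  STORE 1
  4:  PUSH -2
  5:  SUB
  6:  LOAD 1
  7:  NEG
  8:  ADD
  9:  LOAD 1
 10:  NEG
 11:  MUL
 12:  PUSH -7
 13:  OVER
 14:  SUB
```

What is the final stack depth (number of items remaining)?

2

PUSH 6  → 6
PUSH -2 → 6 -2
STORE 1 → 6
PUSH -2 → 6 -2
SUB     → 8
LOAD 1  → 8 -2
NEG     → 8 2
ADD     → 10
LOAD 1  → 10 -2
NEG     → 10 2
MUL     → 20
PUSH -7 → 20 -7
OVER    → 20 -7 20
SUB     → 20 -27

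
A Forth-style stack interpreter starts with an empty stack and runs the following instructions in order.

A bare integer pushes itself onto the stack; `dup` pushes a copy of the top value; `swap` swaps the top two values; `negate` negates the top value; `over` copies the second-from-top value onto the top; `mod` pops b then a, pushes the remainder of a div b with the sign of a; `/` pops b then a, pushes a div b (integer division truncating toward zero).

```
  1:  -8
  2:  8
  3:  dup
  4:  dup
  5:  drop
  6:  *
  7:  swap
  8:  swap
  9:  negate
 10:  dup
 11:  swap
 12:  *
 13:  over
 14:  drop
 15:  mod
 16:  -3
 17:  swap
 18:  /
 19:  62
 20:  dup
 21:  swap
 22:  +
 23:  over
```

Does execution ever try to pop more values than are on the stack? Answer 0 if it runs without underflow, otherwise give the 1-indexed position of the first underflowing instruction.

-8     : [-8]
8      : [-8, 8]
dup    : [-8, 8, 8]
dup    : [-8, 8, 8, 8]
drop   : [-8, 8, 8]
*      : [-8, 64]
swap   : [64, -8]
swap   : [-8, 64]
negate : [-8, -64]
dup    : [-8, -64, -64]
swap   : [-8, -64, -64]
*      : [-8, 4096]
over   : [-8, 4096, -8]
drop   : [-8, 4096]
mod    : [-8]
-3     : [-8, -3]
swap   : [-3, -8]
/      : [0]
62     : [0, 62]
dup    : [0, 62, 62]
swap   : [0, 62, 62]
+      : [0, 124]
over   : [0, 124, 0]

0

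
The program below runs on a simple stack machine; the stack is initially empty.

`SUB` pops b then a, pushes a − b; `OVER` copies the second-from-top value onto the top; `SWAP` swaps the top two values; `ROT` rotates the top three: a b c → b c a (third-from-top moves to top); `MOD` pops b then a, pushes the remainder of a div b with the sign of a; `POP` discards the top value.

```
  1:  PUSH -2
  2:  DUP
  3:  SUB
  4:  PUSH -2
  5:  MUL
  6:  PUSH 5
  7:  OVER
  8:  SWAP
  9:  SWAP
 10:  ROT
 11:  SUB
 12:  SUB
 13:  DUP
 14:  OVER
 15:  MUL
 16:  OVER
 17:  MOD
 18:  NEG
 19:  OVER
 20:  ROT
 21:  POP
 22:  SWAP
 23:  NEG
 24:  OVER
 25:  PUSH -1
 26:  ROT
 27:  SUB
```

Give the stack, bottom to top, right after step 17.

PUSH -2 -> [-2]
DUP     -> [-2, -2]
SUB     -> [0]
PUSH -2 -> [0, -2]
MUL     -> [0]
PUSH 5  -> [0, 5]
OVER    -> [0, 5, 0]
SWAP    -> [0, 0, 5]
SWAP    -> [0, 5, 0]
ROT     -> [5, 0, 0]
SUB     -> [5, 0]
SUB     -> [5]
DUP     -> [5, 5]
OVER    -> [5, 5, 5]
MUL     -> [5, 25]
OVER    -> [5, 25, 5]
MOD     -> [5, 0]

[5, 0]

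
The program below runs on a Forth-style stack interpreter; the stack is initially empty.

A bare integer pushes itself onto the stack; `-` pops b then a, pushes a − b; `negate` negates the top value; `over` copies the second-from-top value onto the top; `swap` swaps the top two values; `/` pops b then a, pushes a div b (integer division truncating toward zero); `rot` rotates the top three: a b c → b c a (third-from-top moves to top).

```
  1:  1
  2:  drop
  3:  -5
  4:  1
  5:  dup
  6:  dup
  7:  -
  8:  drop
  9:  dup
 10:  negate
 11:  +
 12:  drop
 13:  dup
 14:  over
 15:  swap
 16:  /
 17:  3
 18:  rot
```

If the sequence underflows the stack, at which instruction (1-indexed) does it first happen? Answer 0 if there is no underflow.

0

1      → [1]
drop   → []
-5     → [-5]
1      → [-5, 1]
dup    → [-5, 1, 1]
dup    → [-5, 1, 1, 1]
-      → [-5, 1, 0]
drop   → [-5, 1]
dup    → [-5, 1, 1]
negate → [-5, 1, -1]
+      → [-5, 0]
drop   → [-5]
dup    → [-5, -5]
over   → [-5, -5, -5]
swap   → [-5, -5, -5]
/      → [-5, 1]
3      → [-5, 1, 3]
rot    → [1, 3, -5]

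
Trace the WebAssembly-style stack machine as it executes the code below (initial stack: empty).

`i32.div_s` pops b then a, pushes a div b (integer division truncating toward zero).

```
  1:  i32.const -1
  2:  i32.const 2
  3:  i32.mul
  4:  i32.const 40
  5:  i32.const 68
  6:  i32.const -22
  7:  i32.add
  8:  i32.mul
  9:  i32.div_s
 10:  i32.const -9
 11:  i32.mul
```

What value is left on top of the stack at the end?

i32.const -1  : -1
i32.const 2   : -1 2
i32.mul       : -2
i32.const 40  : -2 40
i32.const 68  : -2 40 68
i32.const -22 : -2 40 68 -22
i32.add       : -2 40 46
i32.mul       : -2 1840
i32.div_s     : 0
i32.const -9  : 0 -9
i32.mul       : 0

0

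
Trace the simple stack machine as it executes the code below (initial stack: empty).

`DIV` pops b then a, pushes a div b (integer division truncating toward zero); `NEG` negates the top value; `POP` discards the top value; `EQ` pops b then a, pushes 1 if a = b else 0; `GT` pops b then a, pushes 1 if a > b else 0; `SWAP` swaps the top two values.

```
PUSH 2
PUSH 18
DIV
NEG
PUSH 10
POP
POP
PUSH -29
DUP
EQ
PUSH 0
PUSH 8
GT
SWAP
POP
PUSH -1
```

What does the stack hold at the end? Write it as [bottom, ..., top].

PUSH 2   : [2]
PUSH 18  : [2, 18]
DIV      : [0]
NEG      : [0]
PUSH 10  : [0, 10]
POP      : [0]
POP      : []
PUSH -29 : [-29]
DUP      : [-29, -29]
EQ       : [1]
PUSH 0   : [1, 0]
PUSH 8   : [1, 0, 8]
GT       : [1, 0]
SWAP     : [0, 1]
POP      : [0]
PUSH -1  : [0, -1]

[0, -1]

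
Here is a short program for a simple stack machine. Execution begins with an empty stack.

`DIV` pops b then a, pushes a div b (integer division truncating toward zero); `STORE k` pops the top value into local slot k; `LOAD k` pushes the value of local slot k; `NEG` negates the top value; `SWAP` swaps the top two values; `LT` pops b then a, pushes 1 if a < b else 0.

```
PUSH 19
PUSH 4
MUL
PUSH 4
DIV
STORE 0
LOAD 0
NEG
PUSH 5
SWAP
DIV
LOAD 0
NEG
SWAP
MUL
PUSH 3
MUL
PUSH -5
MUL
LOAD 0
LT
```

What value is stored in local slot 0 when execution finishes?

19

PUSH 19 → 19
PUSH 4  → 19 4
MUL     → 76
PUSH 4  → 76 4
DIV     → 19
STORE 0 → (empty)
LOAD 0  → 19
NEG     → -19
PUSH 5  → -19 5
SWAP    → 5 -19
DIV     → 0
LOAD 0  → 0 19
NEG     → 0 -19
SWAP    → -19 0
MUL     → 0
PUSH 3  → 0 3
MUL     → 0
PUSH -5 → 0 -5
MUL     → 0
LOAD 0  → 0 19
LT      → 1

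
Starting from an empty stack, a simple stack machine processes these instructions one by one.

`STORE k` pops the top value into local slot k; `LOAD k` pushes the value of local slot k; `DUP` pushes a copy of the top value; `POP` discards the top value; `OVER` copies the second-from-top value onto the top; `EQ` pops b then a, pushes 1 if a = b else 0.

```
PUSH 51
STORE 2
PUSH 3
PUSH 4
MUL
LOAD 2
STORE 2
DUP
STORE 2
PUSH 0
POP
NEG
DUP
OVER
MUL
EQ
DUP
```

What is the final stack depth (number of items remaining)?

2

PUSH 51  51
STORE 2  (empty)
PUSH 3   3
PUSH 4   3 4
MUL      12
LOAD 2   12 51
STORE 2  12
DUP      12 12
STORE 2  12
PUSH 0   12 0
POP      12
NEG      -12
DUP      -12 -12
OVER     -12 -12 -12
MUL      -12 144
EQ       0
DUP      0 0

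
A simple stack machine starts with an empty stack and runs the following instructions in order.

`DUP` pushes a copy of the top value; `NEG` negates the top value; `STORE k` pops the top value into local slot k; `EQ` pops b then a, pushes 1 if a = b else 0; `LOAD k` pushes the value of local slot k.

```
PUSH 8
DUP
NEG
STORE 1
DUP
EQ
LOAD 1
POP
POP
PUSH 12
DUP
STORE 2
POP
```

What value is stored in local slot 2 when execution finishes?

12

PUSH 8  -> [8]
DUP     -> [8, 8]
NEG     -> [8, -8]
STORE 1 -> [8]
DUP     -> [8, 8]
EQ      -> [1]
LOAD 1  -> [1, -8]
POP     -> [1]
POP     -> []
PUSH 12 -> [12]
DUP     -> [12, 12]
STORE 2 -> [12]
POP     -> []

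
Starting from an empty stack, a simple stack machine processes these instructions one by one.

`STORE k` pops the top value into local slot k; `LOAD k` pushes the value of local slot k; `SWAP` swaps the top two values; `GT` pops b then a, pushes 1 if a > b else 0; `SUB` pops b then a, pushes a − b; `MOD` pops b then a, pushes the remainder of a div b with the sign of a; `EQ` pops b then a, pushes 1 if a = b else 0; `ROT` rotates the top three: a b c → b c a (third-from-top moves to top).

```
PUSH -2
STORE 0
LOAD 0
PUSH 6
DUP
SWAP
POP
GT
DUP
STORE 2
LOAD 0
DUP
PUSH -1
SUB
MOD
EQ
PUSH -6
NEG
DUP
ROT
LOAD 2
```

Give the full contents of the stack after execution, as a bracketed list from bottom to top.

[6, 6, 1, 0]

PUSH -2 → [-2]
STORE 0 → []
LOAD 0  → [-2]
PUSH 6  → [-2, 6]
DUP     → [-2, 6, 6]
SWAP    → [-2, 6, 6]
POP     → [-2, 6]
GT      → [0]
DUP     → [0, 0]
STORE 2 → [0]
LOAD 0  → [0, -2]
DUP     → [0, -2, -2]
PUSH -1 → [0, -2, -2, -1]
SUB     → [0, -2, -1]
MOD     → [0, 0]
EQ      → [1]
PUSH -6 → [1, -6]
NEG     → [1, 6]
DUP     → [1, 6, 6]
ROT     → [6, 6, 1]
LOAD 2  → [6, 6, 1, 0]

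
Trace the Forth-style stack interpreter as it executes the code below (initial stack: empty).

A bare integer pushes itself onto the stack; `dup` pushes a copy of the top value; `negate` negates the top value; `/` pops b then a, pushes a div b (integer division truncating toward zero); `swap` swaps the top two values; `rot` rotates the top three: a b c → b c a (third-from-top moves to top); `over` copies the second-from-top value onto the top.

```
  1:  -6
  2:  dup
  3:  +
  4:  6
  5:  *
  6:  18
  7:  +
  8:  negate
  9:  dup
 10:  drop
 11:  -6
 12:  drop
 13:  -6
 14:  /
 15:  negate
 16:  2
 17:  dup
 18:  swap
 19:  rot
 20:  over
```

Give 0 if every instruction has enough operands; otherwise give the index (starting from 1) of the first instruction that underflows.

-6     : -6
dup    : -6 -6
+      : -12
6      : -12 6
*      : -72
18     : -72 18
+      : -54
negate : 54
dup    : 54 54
drop   : 54
-6     : 54 -6
drop   : 54
-6     : 54 -6
/      : -9
negate : 9
2      : 9 2
dup    : 9 2 2
swap   : 9 2 2
rot    : 2 2 9
over   : 2 2 9 2

0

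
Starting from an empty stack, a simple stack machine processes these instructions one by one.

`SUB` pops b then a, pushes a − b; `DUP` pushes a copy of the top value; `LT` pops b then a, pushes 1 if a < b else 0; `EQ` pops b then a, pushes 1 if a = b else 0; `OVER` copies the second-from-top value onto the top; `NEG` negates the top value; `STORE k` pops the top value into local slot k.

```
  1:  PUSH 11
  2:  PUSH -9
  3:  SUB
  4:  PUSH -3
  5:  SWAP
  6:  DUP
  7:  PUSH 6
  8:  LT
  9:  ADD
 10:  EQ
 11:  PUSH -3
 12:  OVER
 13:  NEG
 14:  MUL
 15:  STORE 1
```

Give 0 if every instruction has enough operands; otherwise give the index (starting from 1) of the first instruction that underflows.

0

PUSH 11 -> 11
PUSH -9 -> 11 -9
SUB     -> 20
PUSH -3 -> 20 -3
SWAP    -> -3 20
DUP     -> -3 20 20
PUSH 6  -> -3 20 20 6
LT      -> -3 20 0
ADD     -> -3 20
EQ      -> 0
PUSH -3 -> 0 -3
OVER    -> 0 -3 0
NEG     -> 0 -3 0
MUL     -> 0 0
STORE 1 -> 0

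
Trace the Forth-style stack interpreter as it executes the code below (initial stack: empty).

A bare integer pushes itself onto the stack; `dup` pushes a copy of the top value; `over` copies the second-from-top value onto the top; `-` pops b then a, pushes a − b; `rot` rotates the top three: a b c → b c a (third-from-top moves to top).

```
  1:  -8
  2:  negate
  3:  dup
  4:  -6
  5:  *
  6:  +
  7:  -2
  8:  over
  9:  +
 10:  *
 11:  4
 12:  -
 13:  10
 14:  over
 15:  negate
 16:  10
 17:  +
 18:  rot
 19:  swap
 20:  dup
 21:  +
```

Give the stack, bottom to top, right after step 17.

-8     -> [-8]
negate -> [8]
dup    -> [8, 8]
-6     -> [8, 8, -6]
*      -> [8, -48]
+      -> [-40]
-2     -> [-40, -2]
over   -> [-40, -2, -40]
+      -> [-40, -42]
*      -> [1680]
4      -> [1680, 4]
-      -> [1676]
10     -> [1676, 10]
over   -> [1676, 10, 1676]
negate -> [1676, 10, -1676]
10     -> [1676, 10, -1676, 10]
+      -> [1676, 10, -1666]

[1676, 10, -1666]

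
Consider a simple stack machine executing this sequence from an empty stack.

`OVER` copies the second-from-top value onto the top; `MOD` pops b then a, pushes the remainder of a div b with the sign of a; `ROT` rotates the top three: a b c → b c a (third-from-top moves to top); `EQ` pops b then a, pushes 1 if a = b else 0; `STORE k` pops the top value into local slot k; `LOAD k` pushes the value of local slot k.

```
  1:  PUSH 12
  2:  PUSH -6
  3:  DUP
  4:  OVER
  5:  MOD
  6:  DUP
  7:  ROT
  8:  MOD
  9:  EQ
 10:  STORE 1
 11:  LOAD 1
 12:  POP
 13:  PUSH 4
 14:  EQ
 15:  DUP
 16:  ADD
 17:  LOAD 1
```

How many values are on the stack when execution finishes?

PUSH 12  [12]
PUSH -6  [12, -6]
DUP      [12, -6, -6]
OVER     [12, -6, -6, -6]
MOD      [12, -6, 0]
DUP      [12, -6, 0, 0]
ROT      [12, 0, 0, -6]
MOD      [12, 0, 0]
EQ       [12, 1]
STORE 1  [12]
LOAD 1   [12, 1]
POP      [12]
PUSH 4   [12, 4]
EQ       [0]
DUP      [0, 0]
ADD      [0]
LOAD 1   [0, 1]

2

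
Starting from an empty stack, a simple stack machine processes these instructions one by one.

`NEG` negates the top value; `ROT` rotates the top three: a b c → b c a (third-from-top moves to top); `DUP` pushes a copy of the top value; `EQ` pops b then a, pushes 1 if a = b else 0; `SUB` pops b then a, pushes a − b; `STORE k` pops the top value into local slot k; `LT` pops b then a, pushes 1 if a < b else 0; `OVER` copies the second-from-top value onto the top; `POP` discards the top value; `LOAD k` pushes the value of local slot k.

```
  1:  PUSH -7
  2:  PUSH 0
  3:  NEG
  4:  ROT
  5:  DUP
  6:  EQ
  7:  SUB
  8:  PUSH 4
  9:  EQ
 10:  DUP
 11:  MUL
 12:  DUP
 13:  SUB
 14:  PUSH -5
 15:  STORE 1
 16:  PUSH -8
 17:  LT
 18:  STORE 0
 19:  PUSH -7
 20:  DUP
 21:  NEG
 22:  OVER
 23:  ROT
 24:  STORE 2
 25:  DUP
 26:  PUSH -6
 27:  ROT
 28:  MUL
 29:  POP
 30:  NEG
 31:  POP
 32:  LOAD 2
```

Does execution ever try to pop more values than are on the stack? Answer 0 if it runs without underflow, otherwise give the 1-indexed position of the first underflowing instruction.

PUSH -7 → [-7]
PUSH 0  → [-7, 0]
NEG     → [-7, 0]
ROT  — needs 3 operands, stack has 2 → underflow

4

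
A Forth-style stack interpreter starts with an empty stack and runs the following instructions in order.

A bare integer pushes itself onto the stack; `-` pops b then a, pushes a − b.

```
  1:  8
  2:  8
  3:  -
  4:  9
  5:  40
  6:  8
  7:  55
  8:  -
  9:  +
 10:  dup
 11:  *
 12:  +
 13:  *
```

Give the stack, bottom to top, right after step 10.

8   -> 8
8   -> 8 8
-   -> 0
9   -> 0 9
40  -> 0 9 40
8   -> 0 9 40 8
55  -> 0 9 40 8 55
-   -> 0 9 40 -47
+   -> 0 9 -7
dup -> 0 9 -7 -7

[0, 9, -7, -7]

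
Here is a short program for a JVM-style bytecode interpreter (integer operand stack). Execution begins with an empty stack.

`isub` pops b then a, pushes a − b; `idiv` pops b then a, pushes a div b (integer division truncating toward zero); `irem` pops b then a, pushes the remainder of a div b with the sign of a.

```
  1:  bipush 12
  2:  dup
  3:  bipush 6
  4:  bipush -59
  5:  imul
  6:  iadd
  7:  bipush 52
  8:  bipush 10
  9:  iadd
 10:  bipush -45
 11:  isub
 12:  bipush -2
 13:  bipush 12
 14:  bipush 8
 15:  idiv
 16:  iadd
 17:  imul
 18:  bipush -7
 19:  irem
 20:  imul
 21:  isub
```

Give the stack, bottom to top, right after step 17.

bipush 12  -> 12
dup        -> 12 12
bipush 6   -> 12 12 6
bipush -59 -> 12 12 6 -59
imul       -> 12 12 -354
iadd       -> 12 -342
bipush 52  -> 12 -342 52
bipush 10  -> 12 -342 52 10
iadd       -> 12 -342 62
bipush -45 -> 12 -342 62 -45
isub       -> 12 -342 107
bipush -2  -> 12 -342 107 -2
bipush 12  -> 12 -342 107 -2 12
bipush 8   -> 12 -342 107 -2 12 8
idiv       -> 12 -342 107 -2 1
iadd       -> 12 -342 107 -1
imul       -> 12 -342 -107

[12, -342, -107]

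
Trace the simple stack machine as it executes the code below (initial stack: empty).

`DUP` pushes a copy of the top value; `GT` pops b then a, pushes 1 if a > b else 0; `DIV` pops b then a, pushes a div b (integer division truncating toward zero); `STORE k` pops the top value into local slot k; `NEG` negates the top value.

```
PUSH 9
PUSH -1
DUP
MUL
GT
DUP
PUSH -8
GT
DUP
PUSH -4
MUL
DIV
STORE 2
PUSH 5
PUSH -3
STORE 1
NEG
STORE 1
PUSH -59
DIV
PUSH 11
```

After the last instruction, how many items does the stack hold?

PUSH 9    9
PUSH -1   9 -1
DUP       9 -1 -1
MUL       9 1
GT        1
DUP       1 1
PUSH -8   1 1 -8
GT        1 1
DUP       1 1 1
PUSH -4   1 1 1 -4
MUL       1 1 -4
DIV       1 0
STORE 2   1
PUSH 5    1 5
PUSH -3   1 5 -3
STORE 1   1 5
NEG       1 -5
STORE 1   1
PUSH -59  1 -59
DIV       0
PUSH 11   0 11

2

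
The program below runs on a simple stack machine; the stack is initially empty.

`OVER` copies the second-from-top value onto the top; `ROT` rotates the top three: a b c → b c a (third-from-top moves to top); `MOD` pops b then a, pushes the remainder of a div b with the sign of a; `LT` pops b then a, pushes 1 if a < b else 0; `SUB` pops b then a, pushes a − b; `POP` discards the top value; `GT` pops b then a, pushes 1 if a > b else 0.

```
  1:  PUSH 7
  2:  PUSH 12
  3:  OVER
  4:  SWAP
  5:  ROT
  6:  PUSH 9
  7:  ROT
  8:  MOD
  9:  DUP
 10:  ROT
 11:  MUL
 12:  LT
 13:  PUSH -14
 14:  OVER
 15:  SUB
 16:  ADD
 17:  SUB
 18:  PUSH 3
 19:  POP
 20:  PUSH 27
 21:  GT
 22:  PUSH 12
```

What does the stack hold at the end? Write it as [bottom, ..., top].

PUSH 7    [7]
PUSH 12   [7, 12]
OVER      [7, 12, 7]
SWAP      [7, 7, 12]
ROT       [7, 12, 7]
PUSH 9    [7, 12, 7, 9]
ROT       [7, 7, 9, 12]
MOD       [7, 7, 9]
DUP       [7, 7, 9, 9]
ROT       [7, 9, 9, 7]
MUL       [7, 9, 63]
LT        [7, 1]
PUSH -14  [7, 1, -14]
OVER      [7, 1, -14, 1]
SUB       [7, 1, -15]
ADD       [7, -14]
SUB       [21]
PUSH 3    [21, 3]
POP       [21]
PUSH 27   [21, 27]
GT        [0]
PUSH 12   [0, 12]

[0, 12]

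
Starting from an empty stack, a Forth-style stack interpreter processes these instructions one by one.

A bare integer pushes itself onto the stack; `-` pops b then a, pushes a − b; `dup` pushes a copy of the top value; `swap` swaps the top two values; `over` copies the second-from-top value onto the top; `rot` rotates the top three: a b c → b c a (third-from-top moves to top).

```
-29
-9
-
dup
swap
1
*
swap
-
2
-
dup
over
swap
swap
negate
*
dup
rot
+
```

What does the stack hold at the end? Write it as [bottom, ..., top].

-29    → -29
-9     → -29 -9
-      → -20
dup    → -20 -20
swap   → -20 -20
1      → -20 -20 1
*      → -20 -20
swap   → -20 -20
-      → 0
2      → 0 2
-      → -2
dup    → -2 -2
over   → -2 -2 -2
swap   → -2 -2 -2
swap   → -2 -2 -2
negate → -2 -2 2
*      → -2 -4
dup    → -2 -4 -4
rot    → -4 -4 -2
+      → -4 -6

[-4, -6]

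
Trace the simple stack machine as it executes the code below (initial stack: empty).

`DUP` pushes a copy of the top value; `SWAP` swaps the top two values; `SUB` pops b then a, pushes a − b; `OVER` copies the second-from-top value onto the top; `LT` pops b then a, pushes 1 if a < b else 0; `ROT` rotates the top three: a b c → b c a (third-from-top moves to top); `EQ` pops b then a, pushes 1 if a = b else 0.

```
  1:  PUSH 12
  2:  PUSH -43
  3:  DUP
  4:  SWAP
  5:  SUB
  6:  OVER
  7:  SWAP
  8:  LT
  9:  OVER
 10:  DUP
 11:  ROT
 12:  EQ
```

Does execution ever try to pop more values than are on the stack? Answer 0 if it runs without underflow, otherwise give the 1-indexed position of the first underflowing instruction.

PUSH 12  -> 12
PUSH -43 -> 12 -43
DUP      -> 12 -43 -43
SWAP     -> 12 -43 -43
SUB      -> 12 0
OVER     -> 12 0 12
SWAP     -> 12 12 0
LT       -> 12 0
OVER     -> 12 0 12
DUP      -> 12 0 12 12
ROT      -> 12 12 12 0
EQ       -> 12 12 0

0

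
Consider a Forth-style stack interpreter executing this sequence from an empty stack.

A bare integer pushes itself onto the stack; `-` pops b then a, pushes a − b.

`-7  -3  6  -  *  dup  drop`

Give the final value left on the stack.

-7   → [-7]
-3   → [-7, -3]
6    → [-7, -3, 6]
-    → [-7, -9]
*    → [63]
dup  → [63, 63]
drop → [63]

63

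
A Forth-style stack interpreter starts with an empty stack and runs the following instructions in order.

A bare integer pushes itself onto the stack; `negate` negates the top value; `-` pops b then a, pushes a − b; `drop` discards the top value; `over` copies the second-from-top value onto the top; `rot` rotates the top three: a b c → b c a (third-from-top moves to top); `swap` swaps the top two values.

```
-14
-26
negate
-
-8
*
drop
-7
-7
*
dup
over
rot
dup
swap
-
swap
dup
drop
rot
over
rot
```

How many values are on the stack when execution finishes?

4

-14     -14
-26     -14 -26
negate  -14 26
-       -40
-8      -40 -8
*       320
drop    (empty)
-7      -7
-7      -7 -7
*       49
dup     49 49
over    49 49 49
rot     49 49 49
dup     49 49 49 49
swap    49 49 49 49
-       49 49 0
swap    49 0 49
dup     49 0 49 49
drop    49 0 49
rot     0 49 49
over    0 49 49 49
rot     0 49 49 49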